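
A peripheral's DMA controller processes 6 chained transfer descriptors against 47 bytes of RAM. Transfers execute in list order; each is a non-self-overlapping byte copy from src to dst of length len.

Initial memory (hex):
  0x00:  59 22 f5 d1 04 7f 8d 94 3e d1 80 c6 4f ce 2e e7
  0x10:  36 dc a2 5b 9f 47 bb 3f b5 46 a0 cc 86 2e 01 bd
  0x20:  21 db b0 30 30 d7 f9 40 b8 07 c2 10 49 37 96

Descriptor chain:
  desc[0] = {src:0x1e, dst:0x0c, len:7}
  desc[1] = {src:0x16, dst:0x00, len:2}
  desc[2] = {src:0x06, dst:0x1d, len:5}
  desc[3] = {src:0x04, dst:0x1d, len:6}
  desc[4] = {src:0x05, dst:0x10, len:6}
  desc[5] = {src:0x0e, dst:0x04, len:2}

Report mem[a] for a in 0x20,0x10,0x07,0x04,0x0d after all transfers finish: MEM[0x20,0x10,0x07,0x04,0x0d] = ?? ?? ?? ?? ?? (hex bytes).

[0] 0x1e->0x0c len=7 : 01 bd 21 db b0 30 30
[1] 0x16->0x00 len=2 : bb 3f
[2] 0x06->0x1d len=5 : 8d 94 3e d1 80
[3] 0x04->0x1d len=6 : 04 7f 8d 94 3e d1
[4] 0x05->0x10 len=6 : 7f 8d 94 3e d1 80
[5] 0x0e->0x04 len=2 : 21 db
query mem[0x20]=0x94, mem[0x10]=0x7f, mem[0x07]=0x94, mem[0x04]=0x21, mem[0x0d]=0xbd

MEM[0x20,0x10,0x07,0x04,0x0d] = 94 7f 94 21 bd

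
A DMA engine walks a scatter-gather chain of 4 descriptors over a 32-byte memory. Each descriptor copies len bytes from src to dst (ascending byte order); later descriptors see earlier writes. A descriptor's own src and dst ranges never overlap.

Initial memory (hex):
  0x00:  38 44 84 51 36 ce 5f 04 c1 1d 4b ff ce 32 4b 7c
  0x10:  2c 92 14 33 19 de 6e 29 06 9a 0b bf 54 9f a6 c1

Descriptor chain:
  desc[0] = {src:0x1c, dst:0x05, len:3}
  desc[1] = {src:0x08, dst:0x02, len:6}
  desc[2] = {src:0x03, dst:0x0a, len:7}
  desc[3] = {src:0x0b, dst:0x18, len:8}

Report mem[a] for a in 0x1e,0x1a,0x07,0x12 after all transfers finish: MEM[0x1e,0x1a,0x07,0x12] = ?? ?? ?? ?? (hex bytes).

#0 dst[0x05+3] := {0x54,0x9f,0xa6}
#1 dst[0x02+6] := {0xc1,0x1d,0x4b,0xff,0xce,0x32}
#2 dst[0x0a+7] := {0x1d,0x4b,0xff,0xce,0x32,0xc1,0x1d}
#3 dst[0x18+8] := {0x4b,0xff,0xce,0x32,0xc1,0x1d,0x92,0x14}
query mem[0x1e]=0x92, mem[0x1a]=0xce, mem[0x07]=0x32, mem[0x12]=0x14

MEM[0x1e,0x1a,0x07,0x12] = 92 ce 32 14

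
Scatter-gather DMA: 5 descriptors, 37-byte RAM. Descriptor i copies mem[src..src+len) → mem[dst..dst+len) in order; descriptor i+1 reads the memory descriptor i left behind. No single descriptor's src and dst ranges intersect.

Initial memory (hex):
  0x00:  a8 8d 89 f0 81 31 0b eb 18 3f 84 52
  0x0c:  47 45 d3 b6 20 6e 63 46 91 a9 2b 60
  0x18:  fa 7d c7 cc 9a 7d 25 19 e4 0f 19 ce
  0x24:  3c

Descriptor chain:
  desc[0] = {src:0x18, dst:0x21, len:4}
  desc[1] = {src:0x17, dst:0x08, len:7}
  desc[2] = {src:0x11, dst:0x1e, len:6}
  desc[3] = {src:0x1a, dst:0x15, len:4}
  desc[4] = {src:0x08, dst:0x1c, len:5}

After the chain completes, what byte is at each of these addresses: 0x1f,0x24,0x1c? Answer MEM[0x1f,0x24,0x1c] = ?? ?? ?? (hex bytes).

MEM[0x1f,0x24,0x1c] = c7 cc 60

#0 dst[0x21+4] := {0xfa,0x7d,0xc7,0xcc}
#1 dst[0x08+7] := {0x60,0xfa,0x7d,0xc7,0xcc,0x9a,0x7d}
#2 dst[0x1e+6] := {0x6e,0x63,0x46,0x91,0xa9,0x2b}
#3 dst[0x15+4] := {0xc7,0xcc,0x9a,0x7d}
#4 dst[0x1c+5] := {0x60,0xfa,0x7d,0xc7,0xcc}
query mem[0x1f]=0xc7, mem[0x24]=0xcc, mem[0x1c]=0x60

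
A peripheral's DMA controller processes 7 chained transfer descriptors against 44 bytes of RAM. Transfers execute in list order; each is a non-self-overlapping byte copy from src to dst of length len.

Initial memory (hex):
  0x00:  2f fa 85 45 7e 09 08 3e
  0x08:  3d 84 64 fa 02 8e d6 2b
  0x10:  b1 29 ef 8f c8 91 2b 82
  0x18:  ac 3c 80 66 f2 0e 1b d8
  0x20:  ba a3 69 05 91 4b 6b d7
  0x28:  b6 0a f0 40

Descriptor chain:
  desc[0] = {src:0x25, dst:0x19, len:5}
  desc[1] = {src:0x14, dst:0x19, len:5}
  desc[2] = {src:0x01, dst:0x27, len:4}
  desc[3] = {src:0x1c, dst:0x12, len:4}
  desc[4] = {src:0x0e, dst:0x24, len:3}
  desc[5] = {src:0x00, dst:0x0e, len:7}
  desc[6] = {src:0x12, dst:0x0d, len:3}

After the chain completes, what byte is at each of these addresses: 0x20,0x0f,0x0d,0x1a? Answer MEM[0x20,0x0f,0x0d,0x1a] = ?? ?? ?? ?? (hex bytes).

D0: mem[0x19..0x1d] <- [4b 6b d7 b6 0a]
D1: mem[0x19..0x1d] <- [c8 91 2b 82 ac]
D2: mem[0x27..0x2a] <- [fa 85 45 7e]
D3: mem[0x12..0x15] <- [82 ac 1b d8]
D4: mem[0x24..0x26] <- [d6 2b b1]
D5: mem[0x0e..0x14] <- [2f fa 85 45 7e 09 08]
D6: mem[0x0d..0x0f] <- [7e 09 08]
query mem[0x20]=0xba, mem[0x0f]=0x08, mem[0x0d]=0x7e, mem[0x1a]=0x91

MEM[0x20,0x0f,0x0d,0x1a] = ba 08 7e 91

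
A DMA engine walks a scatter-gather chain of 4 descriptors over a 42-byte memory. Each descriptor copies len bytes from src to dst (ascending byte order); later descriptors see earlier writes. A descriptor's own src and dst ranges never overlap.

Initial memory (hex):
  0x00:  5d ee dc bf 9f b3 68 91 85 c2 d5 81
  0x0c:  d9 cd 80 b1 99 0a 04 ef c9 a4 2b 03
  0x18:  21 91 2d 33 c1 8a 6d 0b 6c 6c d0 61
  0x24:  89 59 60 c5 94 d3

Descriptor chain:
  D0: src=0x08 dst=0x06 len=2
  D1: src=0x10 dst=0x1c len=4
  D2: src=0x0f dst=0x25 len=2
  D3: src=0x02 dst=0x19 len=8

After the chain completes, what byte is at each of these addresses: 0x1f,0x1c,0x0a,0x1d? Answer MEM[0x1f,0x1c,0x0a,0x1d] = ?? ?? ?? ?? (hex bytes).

MEM[0x1f,0x1c,0x0a,0x1d] = 85 b3 d5 85

[0] 0x08->0x06 len=2 : 85 c2
[1] 0x10->0x1c len=4 : 99 0a 04 ef
[2] 0x0f->0x25 len=2 : b1 99
[3] 0x02->0x19 len=8 : dc bf 9f b3 85 c2 85 c2
query mem[0x1f]=0x85, mem[0x1c]=0xb3, mem[0x0a]=0xd5, mem[0x1d]=0x85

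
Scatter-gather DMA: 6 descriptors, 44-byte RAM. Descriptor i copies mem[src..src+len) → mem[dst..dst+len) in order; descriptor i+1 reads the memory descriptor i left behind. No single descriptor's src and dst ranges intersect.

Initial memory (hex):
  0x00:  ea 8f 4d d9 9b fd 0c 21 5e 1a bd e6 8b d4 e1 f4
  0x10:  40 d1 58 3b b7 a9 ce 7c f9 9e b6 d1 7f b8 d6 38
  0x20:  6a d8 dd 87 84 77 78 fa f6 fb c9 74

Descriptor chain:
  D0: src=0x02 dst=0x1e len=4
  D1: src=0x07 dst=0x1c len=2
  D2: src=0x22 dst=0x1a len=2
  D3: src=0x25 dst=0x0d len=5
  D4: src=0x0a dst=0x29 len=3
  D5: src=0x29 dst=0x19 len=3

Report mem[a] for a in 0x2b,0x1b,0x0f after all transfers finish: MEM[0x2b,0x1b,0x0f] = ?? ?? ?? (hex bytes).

D0: mem[0x1e..0x21] <- [4d d9 9b fd]
D1: mem[0x1c..0x1d] <- [21 5e]
D2: mem[0x1a..0x1b] <- [dd 87]
D3: mem[0x0d..0x11] <- [77 78 fa f6 fb]
D4: mem[0x29..0x2b] <- [bd e6 8b]
D5: mem[0x19..0x1b] <- [bd e6 8b]
query mem[0x2b]=0x8b, mem[0x1b]=0x8b, mem[0x0f]=0xfa

MEM[0x2b,0x1b,0x0f] = 8b 8b fa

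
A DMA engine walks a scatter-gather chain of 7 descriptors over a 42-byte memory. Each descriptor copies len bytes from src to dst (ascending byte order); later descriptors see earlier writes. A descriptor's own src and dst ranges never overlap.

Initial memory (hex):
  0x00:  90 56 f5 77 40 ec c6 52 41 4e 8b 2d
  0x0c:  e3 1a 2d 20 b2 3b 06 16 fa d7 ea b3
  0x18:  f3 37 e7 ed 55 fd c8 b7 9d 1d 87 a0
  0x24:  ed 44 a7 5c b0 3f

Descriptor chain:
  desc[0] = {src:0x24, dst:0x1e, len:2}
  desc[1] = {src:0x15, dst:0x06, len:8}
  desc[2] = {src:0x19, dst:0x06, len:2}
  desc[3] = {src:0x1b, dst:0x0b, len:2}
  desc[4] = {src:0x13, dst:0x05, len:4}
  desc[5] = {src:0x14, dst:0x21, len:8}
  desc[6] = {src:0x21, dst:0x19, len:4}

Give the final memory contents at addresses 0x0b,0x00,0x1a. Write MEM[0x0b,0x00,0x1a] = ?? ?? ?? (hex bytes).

MEM[0x0b,0x00,0x1a] = ed 90 d7

[0] 0x24->0x1e len=2 : ed 44
[1] 0x15->0x06 len=8 : d7 ea b3 f3 37 e7 ed 55
[2] 0x19->0x06 len=2 : 37 e7
[3] 0x1b->0x0b len=2 : ed 55
[4] 0x13->0x05 len=4 : 16 fa d7 ea
[5] 0x14->0x21 len=8 : fa d7 ea b3 f3 37 e7 ed
[6] 0x21->0x19 len=4 : fa d7 ea b3
query mem[0x0b]=0xed, mem[0x00]=0x90, mem[0x1a]=0xd7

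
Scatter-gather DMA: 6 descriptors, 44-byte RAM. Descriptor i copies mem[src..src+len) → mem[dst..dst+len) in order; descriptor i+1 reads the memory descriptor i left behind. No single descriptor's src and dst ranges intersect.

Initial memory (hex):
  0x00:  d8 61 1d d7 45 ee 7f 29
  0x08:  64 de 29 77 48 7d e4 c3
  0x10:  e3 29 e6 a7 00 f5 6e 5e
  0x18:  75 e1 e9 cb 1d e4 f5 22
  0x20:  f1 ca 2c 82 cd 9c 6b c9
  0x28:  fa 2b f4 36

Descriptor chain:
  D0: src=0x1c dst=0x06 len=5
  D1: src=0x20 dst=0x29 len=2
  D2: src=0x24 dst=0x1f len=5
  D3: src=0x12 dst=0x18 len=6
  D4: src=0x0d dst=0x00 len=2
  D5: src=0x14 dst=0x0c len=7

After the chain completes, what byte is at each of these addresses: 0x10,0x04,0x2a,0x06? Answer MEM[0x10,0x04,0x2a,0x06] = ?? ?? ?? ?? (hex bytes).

D0: mem[0x06..0x0a] <- [1d e4 f5 22 f1]
D1: mem[0x29..0x2a] <- [f1 ca]
D2: mem[0x1f..0x23] <- [cd 9c 6b c9 fa]
D3: mem[0x18..0x1d] <- [e6 a7 00 f5 6e 5e]
D4: mem[0x00..0x01] <- [7d e4]
D5: mem[0x0c..0x12] <- [00 f5 6e 5e e6 a7 00]
query mem[0x10]=0xe6, mem[0x04]=0x45, mem[0x2a]=0xca, mem[0x06]=0x1d

MEM[0x10,0x04,0x2a,0x06] = e6 45 ca 1d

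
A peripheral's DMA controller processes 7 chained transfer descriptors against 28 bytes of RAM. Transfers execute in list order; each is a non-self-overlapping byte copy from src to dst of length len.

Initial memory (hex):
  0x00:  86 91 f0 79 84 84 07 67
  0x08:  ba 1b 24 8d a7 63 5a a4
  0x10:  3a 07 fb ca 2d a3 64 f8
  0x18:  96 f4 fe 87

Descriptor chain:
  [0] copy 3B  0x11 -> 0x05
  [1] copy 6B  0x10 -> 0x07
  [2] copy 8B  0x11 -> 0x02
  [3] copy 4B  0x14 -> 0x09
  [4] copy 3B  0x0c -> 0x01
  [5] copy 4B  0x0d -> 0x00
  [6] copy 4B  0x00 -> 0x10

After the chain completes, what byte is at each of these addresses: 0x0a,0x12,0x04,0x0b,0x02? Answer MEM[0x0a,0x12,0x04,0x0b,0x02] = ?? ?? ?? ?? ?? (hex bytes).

MEM[0x0a,0x12,0x04,0x0b,0x02] = a3 a4 ca 64 a4

D0: mem[0x05..0x07] <- [07 fb ca]
D1: mem[0x07..0x0c] <- [3a 07 fb ca 2d a3]
D2: mem[0x02..0x09] <- [07 fb ca 2d a3 64 f8 96]
D3: mem[0x09..0x0c] <- [2d a3 64 f8]
D4: mem[0x01..0x03] <- [f8 63 5a]
D5: mem[0x00..0x03] <- [63 5a a4 3a]
D6: mem[0x10..0x13] <- [63 5a a4 3a]
query mem[0x0a]=0xa3, mem[0x12]=0xa4, mem[0x04]=0xca, mem[0x0b]=0x64, mem[0x02]=0xa4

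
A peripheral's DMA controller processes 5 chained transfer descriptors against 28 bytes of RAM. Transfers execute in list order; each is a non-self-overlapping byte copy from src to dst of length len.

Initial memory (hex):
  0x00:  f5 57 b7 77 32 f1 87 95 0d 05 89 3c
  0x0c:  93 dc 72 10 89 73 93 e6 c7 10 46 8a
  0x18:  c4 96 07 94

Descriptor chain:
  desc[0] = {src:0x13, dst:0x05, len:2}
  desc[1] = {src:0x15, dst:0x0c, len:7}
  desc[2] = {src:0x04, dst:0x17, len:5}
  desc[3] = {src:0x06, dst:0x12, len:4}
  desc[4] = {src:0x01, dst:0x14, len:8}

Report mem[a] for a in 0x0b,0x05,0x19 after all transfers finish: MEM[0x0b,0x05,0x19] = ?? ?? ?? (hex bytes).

MEM[0x0b,0x05,0x19] = 3c e6 c7

[0] 0x13->0x05 len=2 : e6 c7
[1] 0x15->0x0c len=7 : 10 46 8a c4 96 07 94
[2] 0x04->0x17 len=5 : 32 e6 c7 95 0d
[3] 0x06->0x12 len=4 : c7 95 0d 05
[4] 0x01->0x14 len=8 : 57 b7 77 32 e6 c7 95 0d
query mem[0x0b]=0x3c, mem[0x05]=0xe6, mem[0x19]=0xc7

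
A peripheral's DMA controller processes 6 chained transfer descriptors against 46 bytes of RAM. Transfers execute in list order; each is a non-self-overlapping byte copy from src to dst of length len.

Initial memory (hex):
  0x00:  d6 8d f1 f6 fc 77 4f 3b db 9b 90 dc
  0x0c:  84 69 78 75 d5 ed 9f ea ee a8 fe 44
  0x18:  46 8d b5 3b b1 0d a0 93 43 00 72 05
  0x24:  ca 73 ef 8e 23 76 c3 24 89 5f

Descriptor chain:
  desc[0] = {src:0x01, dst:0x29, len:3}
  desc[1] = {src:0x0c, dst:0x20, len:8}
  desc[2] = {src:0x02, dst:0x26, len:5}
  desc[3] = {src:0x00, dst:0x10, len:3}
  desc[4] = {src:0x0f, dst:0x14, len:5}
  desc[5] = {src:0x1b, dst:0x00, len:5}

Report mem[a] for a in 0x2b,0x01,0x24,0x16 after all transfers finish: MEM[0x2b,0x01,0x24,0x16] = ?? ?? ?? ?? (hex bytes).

MEM[0x2b,0x01,0x24,0x16] = f6 b1 d5 8d

  after D0: wrote 3B at 0x29 = 8df1f6
  after D1: wrote 8B at 0x20 = 84697875d5ed9fea
  after D2: wrote 5B at 0x26 = f1f6fc774f
  after D3: wrote 3B at 0x10 = d68df1
  after D4: wrote 5B at 0x14 = 75d68df1ea
  after D5: wrote 5B at 0x00 = 3bb10da093
query mem[0x2b]=0xf6, mem[0x01]=0xb1, mem[0x24]=0xd5, mem[0x16]=0x8d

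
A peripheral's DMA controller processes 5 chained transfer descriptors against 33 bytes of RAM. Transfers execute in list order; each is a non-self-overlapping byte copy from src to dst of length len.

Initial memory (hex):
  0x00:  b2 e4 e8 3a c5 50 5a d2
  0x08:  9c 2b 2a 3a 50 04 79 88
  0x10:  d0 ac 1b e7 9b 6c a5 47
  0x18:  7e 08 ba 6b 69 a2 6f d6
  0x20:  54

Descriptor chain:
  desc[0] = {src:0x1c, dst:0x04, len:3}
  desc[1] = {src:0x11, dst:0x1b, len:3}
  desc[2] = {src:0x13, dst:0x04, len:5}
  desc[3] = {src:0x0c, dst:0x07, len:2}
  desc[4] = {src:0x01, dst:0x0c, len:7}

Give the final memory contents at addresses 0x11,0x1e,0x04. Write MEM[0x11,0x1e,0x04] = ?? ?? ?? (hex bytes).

MEM[0x11,0x1e,0x04] = 6c 6f e7

  after D0: wrote 3B at 0x04 = 69a26f
  after D1: wrote 3B at 0x1b = ac1be7
  after D2: wrote 5B at 0x04 = e79b6ca547
  after D3: wrote 2B at 0x07 = 5004
  after D4: wrote 7B at 0x0c = e4e83ae79b6c50
query mem[0x11]=0x6c, mem[0x1e]=0x6f, mem[0x04]=0xe7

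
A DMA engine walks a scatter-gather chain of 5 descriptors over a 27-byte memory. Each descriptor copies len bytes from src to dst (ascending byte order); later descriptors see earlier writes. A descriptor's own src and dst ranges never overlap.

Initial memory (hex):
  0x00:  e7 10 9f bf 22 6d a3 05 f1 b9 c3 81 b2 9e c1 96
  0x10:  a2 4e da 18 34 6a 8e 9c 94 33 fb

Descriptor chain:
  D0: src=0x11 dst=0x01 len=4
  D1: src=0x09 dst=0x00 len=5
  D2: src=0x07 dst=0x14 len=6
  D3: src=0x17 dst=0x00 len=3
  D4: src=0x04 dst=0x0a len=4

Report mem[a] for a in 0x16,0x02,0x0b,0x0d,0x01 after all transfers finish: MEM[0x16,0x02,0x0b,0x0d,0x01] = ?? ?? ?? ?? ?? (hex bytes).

MEM[0x16,0x02,0x0b,0x0d,0x01] = b9 b2 6d 05 81

  after D0: wrote 4B at 0x01 = 4eda1834
  after D1: wrote 5B at 0x00 = b9c381b29e
  after D2: wrote 6B at 0x14 = 05f1b9c381b2
  after D3: wrote 3B at 0x00 = c381b2
  after D4: wrote 4B at 0x0a = 9e6da305
query mem[0x16]=0xb9, mem[0x02]=0xb2, mem[0x0b]=0x6d, mem[0x0d]=0x05, mem[0x01]=0x81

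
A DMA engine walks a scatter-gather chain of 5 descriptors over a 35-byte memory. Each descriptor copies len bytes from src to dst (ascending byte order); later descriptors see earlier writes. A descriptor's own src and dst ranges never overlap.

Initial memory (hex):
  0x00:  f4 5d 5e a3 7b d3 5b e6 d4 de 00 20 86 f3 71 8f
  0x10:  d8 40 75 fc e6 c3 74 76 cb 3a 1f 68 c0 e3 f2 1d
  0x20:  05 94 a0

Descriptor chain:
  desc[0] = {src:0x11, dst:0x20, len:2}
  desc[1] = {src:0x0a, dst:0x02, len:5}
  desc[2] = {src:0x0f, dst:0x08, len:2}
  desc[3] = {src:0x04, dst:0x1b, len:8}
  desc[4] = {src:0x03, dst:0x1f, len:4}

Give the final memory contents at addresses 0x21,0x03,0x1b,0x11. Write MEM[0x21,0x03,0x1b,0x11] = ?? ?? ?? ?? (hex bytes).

MEM[0x21,0x03,0x1b,0x11] = f3 20 86 40

#0 dst[0x20+2] := {0x40,0x75}
#1 dst[0x02+5] := {0x00,0x20,0x86,0xf3,0x71}
#2 dst[0x08+2] := {0x8f,0xd8}
#3 dst[0x1b+8] := {0x86,0xf3,0x71,0xe6,0x8f,0xd8,0x00,0x20}
#4 dst[0x1f+4] := {0x20,0x86,0xf3,0x71}
query mem[0x21]=0xf3, mem[0x03]=0x20, mem[0x1b]=0x86, mem[0x11]=0x40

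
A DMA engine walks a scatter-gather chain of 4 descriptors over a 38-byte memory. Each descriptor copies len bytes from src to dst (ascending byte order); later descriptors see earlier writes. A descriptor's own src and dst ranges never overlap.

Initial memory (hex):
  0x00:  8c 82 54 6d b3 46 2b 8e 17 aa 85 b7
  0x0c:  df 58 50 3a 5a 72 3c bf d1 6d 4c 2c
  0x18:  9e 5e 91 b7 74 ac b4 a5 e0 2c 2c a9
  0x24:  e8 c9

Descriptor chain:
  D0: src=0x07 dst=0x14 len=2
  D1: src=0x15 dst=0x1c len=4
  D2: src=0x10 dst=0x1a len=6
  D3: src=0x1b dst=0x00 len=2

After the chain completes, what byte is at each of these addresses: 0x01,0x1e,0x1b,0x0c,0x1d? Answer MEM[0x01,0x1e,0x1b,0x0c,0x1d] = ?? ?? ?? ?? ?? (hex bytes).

[0] 0x07->0x14 len=2 : 8e 17
[1] 0x15->0x1c len=4 : 17 4c 2c 9e
[2] 0x10->0x1a len=6 : 5a 72 3c bf 8e 17
[3] 0x1b->0x00 len=2 : 72 3c
query mem[0x01]=0x3c, mem[0x1e]=0x8e, mem[0x1b]=0x72, mem[0x0c]=0xdf, mem[0x1d]=0xbf

MEM[0x01,0x1e,0x1b,0x0c,0x1d] = 3c 8e 72 df bf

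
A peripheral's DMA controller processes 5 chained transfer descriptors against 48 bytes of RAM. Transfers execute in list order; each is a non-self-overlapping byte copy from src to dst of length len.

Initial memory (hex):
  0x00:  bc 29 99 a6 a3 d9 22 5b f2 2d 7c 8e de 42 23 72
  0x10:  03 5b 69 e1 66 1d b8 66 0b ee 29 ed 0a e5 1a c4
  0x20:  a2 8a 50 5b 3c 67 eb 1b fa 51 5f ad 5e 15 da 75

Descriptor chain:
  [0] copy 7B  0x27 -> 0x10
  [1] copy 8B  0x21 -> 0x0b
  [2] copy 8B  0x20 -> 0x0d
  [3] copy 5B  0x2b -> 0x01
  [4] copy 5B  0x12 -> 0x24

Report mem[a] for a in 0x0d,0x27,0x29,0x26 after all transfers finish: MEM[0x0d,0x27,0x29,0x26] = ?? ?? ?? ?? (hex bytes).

MEM[0x0d,0x27,0x29,0x26] = a2 5e 51 1b

D0: mem[0x10..0x16] <- [1b fa 51 5f ad 5e 15]
D1: mem[0x0b..0x12] <- [8a 50 5b 3c 67 eb 1b fa]
D2: mem[0x0d..0x14] <- [a2 8a 50 5b 3c 67 eb 1b]
D3: mem[0x01..0x05] <- [ad 5e 15 da 75]
D4: mem[0x24..0x28] <- [67 eb 1b 5e 15]
query mem[0x0d]=0xa2, mem[0x27]=0x5e, mem[0x29]=0x51, mem[0x26]=0x1b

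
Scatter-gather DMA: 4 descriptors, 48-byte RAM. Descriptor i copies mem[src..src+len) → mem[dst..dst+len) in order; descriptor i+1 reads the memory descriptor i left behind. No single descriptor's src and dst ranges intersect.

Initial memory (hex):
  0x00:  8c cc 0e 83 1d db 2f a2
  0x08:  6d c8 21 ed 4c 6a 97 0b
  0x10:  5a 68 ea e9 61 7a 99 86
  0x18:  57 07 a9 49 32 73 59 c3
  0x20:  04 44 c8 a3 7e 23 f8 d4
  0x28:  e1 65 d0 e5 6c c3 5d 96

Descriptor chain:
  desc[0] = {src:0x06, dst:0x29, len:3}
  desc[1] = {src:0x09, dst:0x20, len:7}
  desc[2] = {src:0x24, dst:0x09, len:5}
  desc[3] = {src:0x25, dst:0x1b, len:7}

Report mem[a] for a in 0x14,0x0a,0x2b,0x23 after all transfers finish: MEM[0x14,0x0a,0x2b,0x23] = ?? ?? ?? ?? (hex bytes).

MEM[0x14,0x0a,0x2b,0x23] = 61 97 6d 4c

[0] 0x06->0x29 len=3 : 2f a2 6d
[1] 0x09->0x20 len=7 : c8 21 ed 4c 6a 97 0b
[2] 0x24->0x09 len=5 : 6a 97 0b d4 e1
[3] 0x25->0x1b len=7 : 97 0b d4 e1 2f a2 6d
query mem[0x14]=0x61, mem[0x0a]=0x97, mem[0x2b]=0x6d, mem[0x23]=0x4c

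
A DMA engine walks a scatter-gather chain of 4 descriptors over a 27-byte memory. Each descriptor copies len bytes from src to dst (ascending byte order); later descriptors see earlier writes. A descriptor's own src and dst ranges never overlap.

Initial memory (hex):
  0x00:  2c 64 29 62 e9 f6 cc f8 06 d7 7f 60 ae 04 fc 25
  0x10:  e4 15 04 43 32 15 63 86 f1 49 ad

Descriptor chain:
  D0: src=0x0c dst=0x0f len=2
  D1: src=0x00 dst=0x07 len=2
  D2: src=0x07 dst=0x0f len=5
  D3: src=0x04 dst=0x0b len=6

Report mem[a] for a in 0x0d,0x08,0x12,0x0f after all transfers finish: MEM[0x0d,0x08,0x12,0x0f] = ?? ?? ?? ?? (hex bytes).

#0 dst[0x0f+2] := {0xae,0x04}
#1 dst[0x07+2] := {0x2c,0x64}
#2 dst[0x0f+5] := {0x2c,0x64,0xd7,0x7f,0x60}
#3 dst[0x0b+6] := {0xe9,0xf6,0xcc,0x2c,0x64,0xd7}
query mem[0x0d]=0xcc, mem[0x08]=0x64, mem[0x12]=0x7f, mem[0x0f]=0x64

MEM[0x0d,0x08,0x12,0x0f] = cc 64 7f 64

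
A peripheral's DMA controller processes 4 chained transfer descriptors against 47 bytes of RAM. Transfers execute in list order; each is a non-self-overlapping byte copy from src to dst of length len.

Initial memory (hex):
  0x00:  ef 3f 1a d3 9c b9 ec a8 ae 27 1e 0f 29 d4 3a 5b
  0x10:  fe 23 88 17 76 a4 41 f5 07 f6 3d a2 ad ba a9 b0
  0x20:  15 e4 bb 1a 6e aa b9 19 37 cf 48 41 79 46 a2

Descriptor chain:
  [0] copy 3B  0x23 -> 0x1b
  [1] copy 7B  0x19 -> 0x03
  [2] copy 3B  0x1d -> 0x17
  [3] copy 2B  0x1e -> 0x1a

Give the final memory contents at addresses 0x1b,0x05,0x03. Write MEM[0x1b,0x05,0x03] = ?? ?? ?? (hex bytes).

[0] 0x23->0x1b len=3 : 1a 6e aa
[1] 0x19->0x03 len=7 : f6 3d 1a 6e aa a9 b0
[2] 0x1d->0x17 len=3 : aa a9 b0
[3] 0x1e->0x1a len=2 : a9 b0
query mem[0x1b]=0xb0, mem[0x05]=0x1a, mem[0x03]=0xf6

MEM[0x1b,0x05,0x03] = b0 1a f6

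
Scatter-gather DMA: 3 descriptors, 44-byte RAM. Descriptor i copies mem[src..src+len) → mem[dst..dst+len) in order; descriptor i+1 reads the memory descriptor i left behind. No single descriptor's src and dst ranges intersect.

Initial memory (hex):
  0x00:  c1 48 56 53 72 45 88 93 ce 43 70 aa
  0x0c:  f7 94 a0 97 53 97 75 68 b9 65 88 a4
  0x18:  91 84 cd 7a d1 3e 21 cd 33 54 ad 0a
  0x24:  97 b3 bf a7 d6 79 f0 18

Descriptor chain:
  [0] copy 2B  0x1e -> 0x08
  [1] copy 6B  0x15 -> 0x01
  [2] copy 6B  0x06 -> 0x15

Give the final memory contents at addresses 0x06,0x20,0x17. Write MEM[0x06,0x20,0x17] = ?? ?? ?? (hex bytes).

MEM[0x06,0x20,0x17] = cd 33 21

  after D0: wrote 2B at 0x08 = 21cd
  after D1: wrote 6B at 0x01 = 6588a49184cd
  after D2: wrote 6B at 0x15 = cd9321cd70aa
query mem[0x06]=0xcd, mem[0x20]=0x33, mem[0x17]=0x21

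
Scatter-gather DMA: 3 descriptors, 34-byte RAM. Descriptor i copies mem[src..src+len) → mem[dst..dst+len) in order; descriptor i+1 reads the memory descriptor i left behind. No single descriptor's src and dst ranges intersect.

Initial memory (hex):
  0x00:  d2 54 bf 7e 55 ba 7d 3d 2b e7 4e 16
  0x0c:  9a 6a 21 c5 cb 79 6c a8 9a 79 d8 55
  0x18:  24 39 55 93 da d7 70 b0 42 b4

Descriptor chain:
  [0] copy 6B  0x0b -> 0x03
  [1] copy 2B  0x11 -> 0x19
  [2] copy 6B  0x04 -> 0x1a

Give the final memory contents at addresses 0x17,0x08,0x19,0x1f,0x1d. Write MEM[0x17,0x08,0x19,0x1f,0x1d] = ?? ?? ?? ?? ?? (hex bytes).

D0: mem[0x03..0x08] <- [16 9a 6a 21 c5 cb]
D1: mem[0x19..0x1a] <- [79 6c]
D2: mem[0x1a..0x1f] <- [9a 6a 21 c5 cb e7]
query mem[0x17]=0x55, mem[0x08]=0xcb, mem[0x19]=0x79, mem[0x1f]=0xe7, mem[0x1d]=0xc5

MEM[0x17,0x08,0x19,0x1f,0x1d] = 55 cb 79 e7 c5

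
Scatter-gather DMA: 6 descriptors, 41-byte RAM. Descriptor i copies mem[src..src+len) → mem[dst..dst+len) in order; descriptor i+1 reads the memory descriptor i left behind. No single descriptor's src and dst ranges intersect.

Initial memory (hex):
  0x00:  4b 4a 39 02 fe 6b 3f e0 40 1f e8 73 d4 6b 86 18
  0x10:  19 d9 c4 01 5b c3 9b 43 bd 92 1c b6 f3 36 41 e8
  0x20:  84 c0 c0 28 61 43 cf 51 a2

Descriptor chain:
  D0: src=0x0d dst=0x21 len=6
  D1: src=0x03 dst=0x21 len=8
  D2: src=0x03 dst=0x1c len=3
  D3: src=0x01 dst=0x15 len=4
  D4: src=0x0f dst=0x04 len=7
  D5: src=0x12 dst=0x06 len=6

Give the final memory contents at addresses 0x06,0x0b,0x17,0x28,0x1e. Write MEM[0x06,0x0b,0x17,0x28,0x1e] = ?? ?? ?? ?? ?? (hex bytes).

#0 dst[0x21+6] := {0x6b,0x86,0x18,0x19,0xd9,0xc4}
#1 dst[0x21+8] := {0x02,0xfe,0x6b,0x3f,0xe0,0x40,0x1f,0xe8}
#2 dst[0x1c+3] := {0x02,0xfe,0x6b}
#3 dst[0x15+4] := {0x4a,0x39,0x02,0xfe}
#4 dst[0x04+7] := {0x18,0x19,0xd9,0xc4,0x01,0x5b,0x4a}
#5 dst[0x06+6] := {0xc4,0x01,0x5b,0x4a,0x39,0x02}
query mem[0x06]=0xc4, mem[0x0b]=0x02, mem[0x17]=0x02, mem[0x28]=0xe8, mem[0x1e]=0x6b

MEM[0x06,0x0b,0x17,0x28,0x1e] = c4 02 02 e8 6b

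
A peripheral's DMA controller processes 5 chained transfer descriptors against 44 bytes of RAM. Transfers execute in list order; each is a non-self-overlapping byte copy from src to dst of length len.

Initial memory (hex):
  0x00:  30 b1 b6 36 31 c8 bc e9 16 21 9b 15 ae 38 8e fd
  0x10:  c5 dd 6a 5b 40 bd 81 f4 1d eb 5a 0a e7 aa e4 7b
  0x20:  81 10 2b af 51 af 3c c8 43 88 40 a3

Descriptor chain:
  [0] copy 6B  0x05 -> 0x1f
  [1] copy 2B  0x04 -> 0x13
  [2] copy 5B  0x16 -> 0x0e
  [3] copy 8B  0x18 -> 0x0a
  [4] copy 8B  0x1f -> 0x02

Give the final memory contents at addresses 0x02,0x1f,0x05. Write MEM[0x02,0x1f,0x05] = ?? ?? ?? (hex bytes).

#0 dst[0x1f+6] := {0xc8,0xbc,0xe9,0x16,0x21,0x9b}
#1 dst[0x13+2] := {0x31,0xc8}
#2 dst[0x0e+5] := {0x81,0xf4,0x1d,0xeb,0x5a}
#3 dst[0x0a+8] := {0x1d,0xeb,0x5a,0x0a,0xe7,0xaa,0xe4,0xc8}
#4 dst[0x02+8] := {0xc8,0xbc,0xe9,0x16,0x21,0x9b,0xaf,0x3c}
query mem[0x02]=0xc8, mem[0x1f]=0xc8, mem[0x05]=0x16

MEM[0x02,0x1f,0x05] = c8 c8 16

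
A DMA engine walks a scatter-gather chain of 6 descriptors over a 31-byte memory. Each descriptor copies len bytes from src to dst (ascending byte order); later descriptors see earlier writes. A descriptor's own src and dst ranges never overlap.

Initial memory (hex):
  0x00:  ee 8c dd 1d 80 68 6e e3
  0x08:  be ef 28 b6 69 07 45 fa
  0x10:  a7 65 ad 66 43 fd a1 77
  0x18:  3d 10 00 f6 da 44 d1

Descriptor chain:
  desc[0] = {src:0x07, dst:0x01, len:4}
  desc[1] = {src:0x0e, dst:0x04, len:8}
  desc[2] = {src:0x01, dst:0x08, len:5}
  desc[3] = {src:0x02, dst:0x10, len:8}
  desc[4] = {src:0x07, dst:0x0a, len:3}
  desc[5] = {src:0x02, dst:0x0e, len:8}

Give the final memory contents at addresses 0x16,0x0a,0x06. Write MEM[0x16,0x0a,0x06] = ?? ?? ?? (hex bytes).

MEM[0x16,0x0a,0x06] = e3 65 a7

#0 dst[0x01+4] := {0xe3,0xbe,0xef,0x28}
#1 dst[0x04+8] := {0x45,0xfa,0xa7,0x65,0xad,0x66,0x43,0xfd}
#2 dst[0x08+5] := {0xe3,0xbe,0xef,0x45,0xfa}
#3 dst[0x10+8] := {0xbe,0xef,0x45,0xfa,0xa7,0x65,0xe3,0xbe}
#4 dst[0x0a+3] := {0x65,0xe3,0xbe}
#5 dst[0x0e+8] := {0xbe,0xef,0x45,0xfa,0xa7,0x65,0xe3,0xbe}
query mem[0x16]=0xe3, mem[0x0a]=0x65, mem[0x06]=0xa7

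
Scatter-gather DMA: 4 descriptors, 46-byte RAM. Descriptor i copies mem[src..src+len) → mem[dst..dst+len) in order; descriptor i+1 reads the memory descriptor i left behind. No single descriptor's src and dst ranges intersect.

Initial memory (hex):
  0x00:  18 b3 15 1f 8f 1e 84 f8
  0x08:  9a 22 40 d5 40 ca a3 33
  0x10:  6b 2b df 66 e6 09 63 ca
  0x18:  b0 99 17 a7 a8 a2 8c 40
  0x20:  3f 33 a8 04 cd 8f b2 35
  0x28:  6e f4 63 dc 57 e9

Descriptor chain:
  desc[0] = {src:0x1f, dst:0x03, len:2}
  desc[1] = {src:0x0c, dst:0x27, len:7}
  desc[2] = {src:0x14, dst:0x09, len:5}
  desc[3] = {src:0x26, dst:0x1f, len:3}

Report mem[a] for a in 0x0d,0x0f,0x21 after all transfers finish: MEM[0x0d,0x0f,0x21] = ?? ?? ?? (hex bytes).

  after D0: wrote 2B at 0x03 = 403f
  after D1: wrote 7B at 0x27 = 40caa3336b2bdf
  after D2: wrote 5B at 0x09 = e60963cab0
  after D3: wrote 3B at 0x1f = b240ca
query mem[0x0d]=0xb0, mem[0x0f]=0x33, mem[0x21]=0xca

MEM[0x0d,0x0f,0x21] = b0 33 ca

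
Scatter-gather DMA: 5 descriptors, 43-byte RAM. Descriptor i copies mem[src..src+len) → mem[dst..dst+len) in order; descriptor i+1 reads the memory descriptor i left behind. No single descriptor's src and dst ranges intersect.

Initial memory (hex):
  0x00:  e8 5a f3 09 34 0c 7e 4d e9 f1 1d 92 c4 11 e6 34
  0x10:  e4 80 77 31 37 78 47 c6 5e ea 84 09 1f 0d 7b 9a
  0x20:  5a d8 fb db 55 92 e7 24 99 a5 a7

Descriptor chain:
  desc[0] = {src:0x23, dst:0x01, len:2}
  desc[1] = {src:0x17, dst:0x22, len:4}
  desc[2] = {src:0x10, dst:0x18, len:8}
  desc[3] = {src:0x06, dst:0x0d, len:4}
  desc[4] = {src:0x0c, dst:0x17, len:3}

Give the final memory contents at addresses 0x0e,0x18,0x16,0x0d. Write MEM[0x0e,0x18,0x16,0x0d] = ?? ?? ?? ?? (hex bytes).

MEM[0x0e,0x18,0x16,0x0d] = 4d 7e 47 7e

[0] 0x23->0x01 len=2 : db 55
[1] 0x17->0x22 len=4 : c6 5e ea 84
[2] 0x10->0x18 len=8 : e4 80 77 31 37 78 47 c6
[3] 0x06->0x0d len=4 : 7e 4d e9 f1
[4] 0x0c->0x17 len=3 : c4 7e 4d
query mem[0x0e]=0x4d, mem[0x18]=0x7e, mem[0x16]=0x47, mem[0x0d]=0x7e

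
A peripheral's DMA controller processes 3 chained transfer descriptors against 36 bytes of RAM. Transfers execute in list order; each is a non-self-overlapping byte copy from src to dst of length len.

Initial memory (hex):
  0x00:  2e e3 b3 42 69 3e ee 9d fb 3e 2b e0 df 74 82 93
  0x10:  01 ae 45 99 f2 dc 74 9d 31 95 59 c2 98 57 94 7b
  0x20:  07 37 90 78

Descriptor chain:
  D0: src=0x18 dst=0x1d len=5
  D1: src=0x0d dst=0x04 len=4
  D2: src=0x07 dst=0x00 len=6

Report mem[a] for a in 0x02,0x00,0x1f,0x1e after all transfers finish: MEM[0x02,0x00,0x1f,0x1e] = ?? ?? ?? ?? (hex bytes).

MEM[0x02,0x00,0x1f,0x1e] = 3e 01 59 95

D0: mem[0x1d..0x21] <- [31 95 59 c2 98]
D1: mem[0x04..0x07] <- [74 82 93 01]
D2: mem[0x00..0x05] <- [01 fb 3e 2b e0 df]
query mem[0x02]=0x3e, mem[0x00]=0x01, mem[0x1f]=0x59, mem[0x1e]=0x95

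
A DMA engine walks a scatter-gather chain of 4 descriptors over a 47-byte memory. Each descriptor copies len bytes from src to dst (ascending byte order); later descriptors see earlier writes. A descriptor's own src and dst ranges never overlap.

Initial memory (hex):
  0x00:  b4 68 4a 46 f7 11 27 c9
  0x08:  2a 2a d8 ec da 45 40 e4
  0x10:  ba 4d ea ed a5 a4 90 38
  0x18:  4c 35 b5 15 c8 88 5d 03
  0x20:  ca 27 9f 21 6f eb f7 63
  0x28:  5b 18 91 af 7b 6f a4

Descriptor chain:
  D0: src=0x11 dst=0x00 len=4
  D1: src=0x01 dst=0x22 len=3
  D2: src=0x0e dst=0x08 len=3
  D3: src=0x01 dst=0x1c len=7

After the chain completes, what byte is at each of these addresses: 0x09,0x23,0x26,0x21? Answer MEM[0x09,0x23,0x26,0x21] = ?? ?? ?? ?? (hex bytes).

MEM[0x09,0x23,0x26,0x21] = e4 ed f7 27

[0] 0x11->0x00 len=4 : 4d ea ed a5
[1] 0x01->0x22 len=3 : ea ed a5
[2] 0x0e->0x08 len=3 : 40 e4 ba
[3] 0x01->0x1c len=7 : ea ed a5 f7 11 27 c9
query mem[0x09]=0xe4, mem[0x23]=0xed, mem[0x26]=0xf7, mem[0x21]=0x27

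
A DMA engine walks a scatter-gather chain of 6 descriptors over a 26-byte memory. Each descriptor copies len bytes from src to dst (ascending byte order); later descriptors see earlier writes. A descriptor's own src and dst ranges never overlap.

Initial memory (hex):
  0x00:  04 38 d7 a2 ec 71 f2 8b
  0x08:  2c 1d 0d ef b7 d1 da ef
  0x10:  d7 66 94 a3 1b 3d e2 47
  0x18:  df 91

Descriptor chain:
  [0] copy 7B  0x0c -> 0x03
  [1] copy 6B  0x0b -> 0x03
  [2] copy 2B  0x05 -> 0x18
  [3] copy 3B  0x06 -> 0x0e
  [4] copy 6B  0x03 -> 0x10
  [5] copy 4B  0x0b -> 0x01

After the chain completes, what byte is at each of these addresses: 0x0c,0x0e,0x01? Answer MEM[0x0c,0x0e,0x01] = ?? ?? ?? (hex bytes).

[0] 0x0c->0x03 len=7 : b7 d1 da ef d7 66 94
[1] 0x0b->0x03 len=6 : ef b7 d1 da ef d7
[2] 0x05->0x18 len=2 : d1 da
[3] 0x06->0x0e len=3 : da ef d7
[4] 0x03->0x10 len=6 : ef b7 d1 da ef d7
[5] 0x0b->0x01 len=4 : ef b7 d1 da
query mem[0x0c]=0xb7, mem[0x0e]=0xda, mem[0x01]=0xef

MEM[0x0c,0x0e,0x01] = b7 da ef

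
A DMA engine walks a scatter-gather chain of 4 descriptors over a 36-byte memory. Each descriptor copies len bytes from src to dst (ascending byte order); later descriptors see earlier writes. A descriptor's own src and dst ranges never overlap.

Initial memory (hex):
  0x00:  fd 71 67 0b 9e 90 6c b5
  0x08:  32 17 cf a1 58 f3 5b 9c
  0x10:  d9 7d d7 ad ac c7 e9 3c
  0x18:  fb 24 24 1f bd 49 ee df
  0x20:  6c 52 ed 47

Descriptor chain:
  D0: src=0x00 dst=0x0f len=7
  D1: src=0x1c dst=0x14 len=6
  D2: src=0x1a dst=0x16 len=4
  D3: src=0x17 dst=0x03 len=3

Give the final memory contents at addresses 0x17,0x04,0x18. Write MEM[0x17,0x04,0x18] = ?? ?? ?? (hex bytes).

MEM[0x17,0x04,0x18] = 1f bd bd

D0: mem[0x0f..0x15] <- [fd 71 67 0b 9e 90 6c]
D1: mem[0x14..0x19] <- [bd 49 ee df 6c 52]
D2: mem[0x16..0x19] <- [24 1f bd 49]
D3: mem[0x03..0x05] <- [1f bd 49]
query mem[0x17]=0x1f, mem[0x04]=0xbd, mem[0x18]=0xbd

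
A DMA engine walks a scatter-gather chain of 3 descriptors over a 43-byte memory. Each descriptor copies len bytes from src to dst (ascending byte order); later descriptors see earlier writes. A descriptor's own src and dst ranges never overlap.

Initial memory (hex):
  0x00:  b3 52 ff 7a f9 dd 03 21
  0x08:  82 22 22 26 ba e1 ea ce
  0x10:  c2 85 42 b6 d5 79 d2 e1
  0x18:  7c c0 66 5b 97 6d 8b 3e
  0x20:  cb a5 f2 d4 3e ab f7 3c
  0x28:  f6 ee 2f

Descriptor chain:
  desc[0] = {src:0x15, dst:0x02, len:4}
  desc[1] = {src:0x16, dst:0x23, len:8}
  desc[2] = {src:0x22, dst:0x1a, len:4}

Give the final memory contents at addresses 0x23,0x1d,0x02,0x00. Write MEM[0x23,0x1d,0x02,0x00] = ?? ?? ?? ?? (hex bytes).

MEM[0x23,0x1d,0x02,0x00] = d2 7c 79 b3

D0: mem[0x02..0x05] <- [79 d2 e1 7c]
D1: mem[0x23..0x2a] <- [d2 e1 7c c0 66 5b 97 6d]
D2: mem[0x1a..0x1d] <- [f2 d2 e1 7c]
query mem[0x23]=0xd2, mem[0x1d]=0x7c, mem[0x02]=0x79, mem[0x00]=0xb3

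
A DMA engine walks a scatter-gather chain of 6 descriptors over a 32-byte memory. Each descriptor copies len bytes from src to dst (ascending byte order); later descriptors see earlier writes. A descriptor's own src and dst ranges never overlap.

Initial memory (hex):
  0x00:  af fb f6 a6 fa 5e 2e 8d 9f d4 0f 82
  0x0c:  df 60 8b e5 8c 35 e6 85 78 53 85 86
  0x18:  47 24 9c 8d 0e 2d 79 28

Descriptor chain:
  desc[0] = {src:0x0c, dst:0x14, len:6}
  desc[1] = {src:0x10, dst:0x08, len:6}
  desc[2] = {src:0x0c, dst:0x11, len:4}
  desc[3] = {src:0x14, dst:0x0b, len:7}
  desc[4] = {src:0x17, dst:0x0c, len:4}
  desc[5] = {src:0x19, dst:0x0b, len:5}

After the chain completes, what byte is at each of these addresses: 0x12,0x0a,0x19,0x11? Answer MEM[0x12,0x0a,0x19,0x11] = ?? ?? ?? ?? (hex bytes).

#0 dst[0x14+6] := {0xdf,0x60,0x8b,0xe5,0x8c,0x35}
#1 dst[0x08+6] := {0x8c,0x35,0xe6,0x85,0xdf,0x60}
#2 dst[0x11+4] := {0xdf,0x60,0x8b,0xe5}
#3 dst[0x0b+7] := {0xe5,0x60,0x8b,0xe5,0x8c,0x35,0x9c}
#4 dst[0x0c+4] := {0xe5,0x8c,0x35,0x9c}
#5 dst[0x0b+5] := {0x35,0x9c,0x8d,0x0e,0x2d}
query mem[0x12]=0x60, mem[0x0a]=0xe6, mem[0x19]=0x35, mem[0x11]=0x9c

MEM[0x12,0x0a,0x19,0x11] = 60 e6 35 9c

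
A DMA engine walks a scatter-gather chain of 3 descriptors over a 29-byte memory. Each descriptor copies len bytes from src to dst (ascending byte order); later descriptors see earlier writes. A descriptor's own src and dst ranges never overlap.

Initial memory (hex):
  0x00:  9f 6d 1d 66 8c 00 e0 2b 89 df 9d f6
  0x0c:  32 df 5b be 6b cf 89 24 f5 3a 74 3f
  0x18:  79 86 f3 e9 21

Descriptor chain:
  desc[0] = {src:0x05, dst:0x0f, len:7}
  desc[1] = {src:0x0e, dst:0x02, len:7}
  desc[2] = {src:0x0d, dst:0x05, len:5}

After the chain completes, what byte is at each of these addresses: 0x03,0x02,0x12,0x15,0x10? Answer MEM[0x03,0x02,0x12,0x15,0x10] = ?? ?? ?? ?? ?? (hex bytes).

MEM[0x03,0x02,0x12,0x15,0x10] = 00 5b 89 f6 e0

[0] 0x05->0x0f len=7 : 00 e0 2b 89 df 9d f6
[1] 0x0e->0x02 len=7 : 5b 00 e0 2b 89 df 9d
[2] 0x0d->0x05 len=5 : df 5b 00 e0 2b
query mem[0x03]=0x00, mem[0x02]=0x5b, mem[0x12]=0x89, mem[0x15]=0xf6, mem[0x10]=0xe0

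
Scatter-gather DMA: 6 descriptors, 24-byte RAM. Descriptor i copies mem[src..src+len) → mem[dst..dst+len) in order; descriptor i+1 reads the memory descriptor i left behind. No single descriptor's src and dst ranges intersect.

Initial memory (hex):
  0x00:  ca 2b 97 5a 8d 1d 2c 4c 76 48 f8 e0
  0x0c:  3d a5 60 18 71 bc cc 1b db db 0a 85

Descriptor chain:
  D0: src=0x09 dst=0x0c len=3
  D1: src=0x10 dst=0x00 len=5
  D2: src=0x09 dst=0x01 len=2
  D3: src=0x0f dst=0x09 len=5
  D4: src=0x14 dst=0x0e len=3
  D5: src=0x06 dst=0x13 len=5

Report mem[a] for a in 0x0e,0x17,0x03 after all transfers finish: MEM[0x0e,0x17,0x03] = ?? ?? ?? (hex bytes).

D0: mem[0x0c..0x0e] <- [48 f8 e0]
D1: mem[0x00..0x04] <- [71 bc cc 1b db]
D2: mem[0x01..0x02] <- [48 f8]
D3: mem[0x09..0x0d] <- [18 71 bc cc 1b]
D4: mem[0x0e..0x10] <- [db db 0a]
D5: mem[0x13..0x17] <- [2c 4c 76 18 71]
query mem[0x0e]=0xdb, mem[0x17]=0x71, mem[0x03]=0x1b

MEM[0x0e,0x17,0x03] = db 71 1b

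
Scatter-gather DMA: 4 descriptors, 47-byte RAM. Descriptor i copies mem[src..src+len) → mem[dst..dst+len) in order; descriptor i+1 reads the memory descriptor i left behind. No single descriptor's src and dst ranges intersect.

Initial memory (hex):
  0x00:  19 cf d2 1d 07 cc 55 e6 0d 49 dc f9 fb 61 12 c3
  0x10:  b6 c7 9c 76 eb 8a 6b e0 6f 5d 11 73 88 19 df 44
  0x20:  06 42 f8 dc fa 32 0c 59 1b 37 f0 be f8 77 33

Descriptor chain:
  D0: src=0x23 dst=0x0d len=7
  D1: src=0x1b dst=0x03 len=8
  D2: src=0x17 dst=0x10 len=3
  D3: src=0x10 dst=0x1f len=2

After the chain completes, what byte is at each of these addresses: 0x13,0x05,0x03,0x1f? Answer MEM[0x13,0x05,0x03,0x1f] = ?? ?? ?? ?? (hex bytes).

  after D0: wrote 7B at 0x0d = dcfa320c591b37
  after D1: wrote 8B at 0x03 = 738819df440642f8
  after D2: wrote 3B at 0x10 = e06f5d
  after D3: wrote 2B at 0x1f = e06f
query mem[0x13]=0x37, mem[0x05]=0x19, mem[0x03]=0x73, mem[0x1f]=0xe0

MEM[0x13,0x05,0x03,0x1f] = 37 19 73 e0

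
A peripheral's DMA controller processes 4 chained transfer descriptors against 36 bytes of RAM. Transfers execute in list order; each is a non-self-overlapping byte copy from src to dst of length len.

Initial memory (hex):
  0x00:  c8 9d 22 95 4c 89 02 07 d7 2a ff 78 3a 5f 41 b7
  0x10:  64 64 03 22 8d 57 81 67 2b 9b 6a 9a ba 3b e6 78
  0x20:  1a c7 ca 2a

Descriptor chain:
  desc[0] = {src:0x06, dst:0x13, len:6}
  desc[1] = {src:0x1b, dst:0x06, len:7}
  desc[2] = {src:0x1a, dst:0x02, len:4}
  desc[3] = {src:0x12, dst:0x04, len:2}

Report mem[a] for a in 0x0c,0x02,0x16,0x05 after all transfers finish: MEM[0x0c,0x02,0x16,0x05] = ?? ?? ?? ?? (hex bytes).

MEM[0x0c,0x02,0x16,0x05] = c7 6a 2a 02

#0 dst[0x13+6] := {0x02,0x07,0xd7,0x2a,0xff,0x78}
#1 dst[0x06+7] := {0x9a,0xba,0x3b,0xe6,0x78,0x1a,0xc7}
#2 dst[0x02+4] := {0x6a,0x9a,0xba,0x3b}
#3 dst[0x04+2] := {0x03,0x02}
query mem[0x0c]=0xc7, mem[0x02]=0x6a, mem[0x16]=0x2a, mem[0x05]=0x02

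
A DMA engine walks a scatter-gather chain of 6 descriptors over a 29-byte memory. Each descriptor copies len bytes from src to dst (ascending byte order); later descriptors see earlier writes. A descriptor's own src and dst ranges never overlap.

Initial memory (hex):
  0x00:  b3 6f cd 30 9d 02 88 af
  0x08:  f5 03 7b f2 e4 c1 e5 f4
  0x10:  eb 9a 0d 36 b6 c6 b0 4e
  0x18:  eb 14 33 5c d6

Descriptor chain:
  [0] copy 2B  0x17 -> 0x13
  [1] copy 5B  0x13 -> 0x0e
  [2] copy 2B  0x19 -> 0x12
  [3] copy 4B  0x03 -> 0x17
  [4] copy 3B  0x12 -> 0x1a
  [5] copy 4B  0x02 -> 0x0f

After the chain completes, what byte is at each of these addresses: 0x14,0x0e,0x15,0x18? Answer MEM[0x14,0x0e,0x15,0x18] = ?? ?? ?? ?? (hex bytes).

  after D0: wrote 2B at 0x13 = 4eeb
  after D1: wrote 5B at 0x0e = 4eebc6b04e
  after D2: wrote 2B at 0x12 = 1433
  after D3: wrote 4B at 0x17 = 309d0288
  after D4: wrote 3B at 0x1a = 1433eb
  after D5: wrote 4B at 0x0f = cd309d02
query mem[0x14]=0xeb, mem[0x0e]=0x4e, mem[0x15]=0xc6, mem[0x18]=0x9d

MEM[0x14,0x0e,0x15,0x18] = eb 4e c6 9d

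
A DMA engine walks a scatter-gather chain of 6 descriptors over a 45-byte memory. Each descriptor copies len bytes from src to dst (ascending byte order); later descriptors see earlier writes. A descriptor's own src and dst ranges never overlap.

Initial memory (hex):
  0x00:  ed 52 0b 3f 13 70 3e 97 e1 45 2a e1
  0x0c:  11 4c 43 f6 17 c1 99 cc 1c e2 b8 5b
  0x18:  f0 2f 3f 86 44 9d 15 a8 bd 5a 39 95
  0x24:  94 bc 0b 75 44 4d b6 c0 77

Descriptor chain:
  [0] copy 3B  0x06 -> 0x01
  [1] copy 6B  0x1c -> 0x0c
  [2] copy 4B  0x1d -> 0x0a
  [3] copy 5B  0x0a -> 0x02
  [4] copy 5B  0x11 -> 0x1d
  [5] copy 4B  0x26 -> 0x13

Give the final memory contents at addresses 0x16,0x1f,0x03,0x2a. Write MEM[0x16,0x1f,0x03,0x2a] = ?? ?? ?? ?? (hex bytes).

  after D0: wrote 3B at 0x01 = 3e97e1
  after D1: wrote 6B at 0x0c = 449d15a8bd5a
  after D2: wrote 4B at 0x0a = 9d15a8bd
  after D3: wrote 5B at 0x02 = 9d15a8bd15
  after D4: wrote 5B at 0x1d = 5a99cc1ce2
  after D5: wrote 4B at 0x13 = 0b75444d
query mem[0x16]=0x4d, mem[0x1f]=0xcc, mem[0x03]=0x15, mem[0x2a]=0xb6

MEM[0x16,0x1f,0x03,0x2a] = 4d cc 15 b6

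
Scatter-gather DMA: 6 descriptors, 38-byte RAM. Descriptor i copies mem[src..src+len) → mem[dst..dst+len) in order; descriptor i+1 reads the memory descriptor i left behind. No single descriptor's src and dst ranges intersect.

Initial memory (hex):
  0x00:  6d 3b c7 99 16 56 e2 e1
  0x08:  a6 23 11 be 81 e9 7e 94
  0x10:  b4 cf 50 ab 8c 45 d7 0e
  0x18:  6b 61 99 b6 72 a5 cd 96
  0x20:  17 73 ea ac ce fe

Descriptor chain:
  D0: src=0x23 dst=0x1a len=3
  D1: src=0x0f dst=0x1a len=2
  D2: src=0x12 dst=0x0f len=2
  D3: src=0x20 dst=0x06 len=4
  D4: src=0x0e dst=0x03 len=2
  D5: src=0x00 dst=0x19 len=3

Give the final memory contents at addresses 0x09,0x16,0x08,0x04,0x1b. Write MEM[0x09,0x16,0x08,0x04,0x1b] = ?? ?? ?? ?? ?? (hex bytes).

  after D0: wrote 3B at 0x1a = accefe
  after D1: wrote 2B at 0x1a = 94b4
  after D2: wrote 2B at 0x0f = 50ab
  after D3: wrote 4B at 0x06 = 1773eaac
  after D4: wrote 2B at 0x03 = 7e50
  after D5: wrote 3B at 0x19 = 6d3bc7
query mem[0x09]=0xac, mem[0x16]=0xd7, mem[0x08]=0xea, mem[0x04]=0x50, mem[0x1b]=0xc7

MEM[0x09,0x16,0x08,0x04,0x1b] = ac d7 ea 50 c7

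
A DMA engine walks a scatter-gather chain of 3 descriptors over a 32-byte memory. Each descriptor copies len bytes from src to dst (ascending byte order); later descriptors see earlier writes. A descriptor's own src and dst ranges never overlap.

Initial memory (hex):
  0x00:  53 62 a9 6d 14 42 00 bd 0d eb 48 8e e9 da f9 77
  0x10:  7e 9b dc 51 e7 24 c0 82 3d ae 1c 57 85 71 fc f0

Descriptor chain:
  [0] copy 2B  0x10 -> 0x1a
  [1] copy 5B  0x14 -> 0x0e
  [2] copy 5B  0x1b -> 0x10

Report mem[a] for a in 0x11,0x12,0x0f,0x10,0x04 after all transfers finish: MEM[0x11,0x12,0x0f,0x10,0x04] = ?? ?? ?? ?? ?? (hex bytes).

MEM[0x11,0x12,0x0f,0x10,0x04] = 85 71 24 9b 14

#0 dst[0x1a+2] := {0x7e,0x9b}
#1 dst[0x0e+5] := {0xe7,0x24,0xc0,0x82,0x3d}
#2 dst[0x10+5] := {0x9b,0x85,0x71,0xfc,0xf0}
query mem[0x11]=0x85, mem[0x12]=0x71, mem[0x0f]=0x24, mem[0x10]=0x9b, mem[0x04]=0x14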